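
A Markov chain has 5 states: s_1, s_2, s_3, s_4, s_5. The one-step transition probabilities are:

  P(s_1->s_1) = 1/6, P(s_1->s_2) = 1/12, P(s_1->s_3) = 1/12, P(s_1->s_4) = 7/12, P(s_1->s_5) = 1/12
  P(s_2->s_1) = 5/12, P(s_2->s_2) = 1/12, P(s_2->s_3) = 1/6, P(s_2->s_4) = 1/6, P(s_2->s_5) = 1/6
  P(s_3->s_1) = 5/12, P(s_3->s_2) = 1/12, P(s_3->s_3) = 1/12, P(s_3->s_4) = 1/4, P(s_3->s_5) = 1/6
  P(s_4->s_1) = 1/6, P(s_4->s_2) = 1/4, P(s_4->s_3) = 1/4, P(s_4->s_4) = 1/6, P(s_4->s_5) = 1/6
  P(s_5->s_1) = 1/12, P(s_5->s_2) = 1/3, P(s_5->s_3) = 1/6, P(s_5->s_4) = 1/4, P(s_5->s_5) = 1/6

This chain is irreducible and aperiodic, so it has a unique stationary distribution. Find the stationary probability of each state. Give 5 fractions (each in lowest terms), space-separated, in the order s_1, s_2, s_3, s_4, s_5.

The stationary distribution satisfies pi = pi * P, i.e.:
  pi_s_1 = 1/6*pi_s_1 + 5/12*pi_s_2 + 5/12*pi_s_3 + 1/6*pi_s_4 + 1/12*pi_s_5
  pi_s_2 = 1/12*pi_s_1 + 1/12*pi_s_2 + 1/12*pi_s_3 + 1/4*pi_s_4 + 1/3*pi_s_5
  pi_s_3 = 1/12*pi_s_1 + 1/6*pi_s_2 + 1/12*pi_s_3 + 1/4*pi_s_4 + 1/6*pi_s_5
  pi_s_4 = 7/12*pi_s_1 + 1/6*pi_s_2 + 1/4*pi_s_3 + 1/6*pi_s_4 + 1/4*pi_s_5
  pi_s_5 = 1/12*pi_s_1 + 1/6*pi_s_2 + 1/6*pi_s_3 + 1/6*pi_s_4 + 1/6*pi_s_5
with normalization: pi_s_1 + pi_s_2 + pi_s_3 + pi_s_4 + pi_s_5 = 1.

Using the first 4 balance equations plus normalization, the linear system A*pi = b is:
  [-5/6, 5/12, 5/12, 1/6, 1/12] . pi = 0
  [1/12, -11/12, 1/12, 1/4, 1/3] . pi = 0
  [1/12, 1/6, -11/12, 1/4, 1/6] . pi = 0
  [7/12, 1/6, 1/4, -5/6, 1/4] . pi = 0
  [1, 1, 1, 1, 1] . pi = 1

Solving yields:
  pi_s_1 = 6974/29545
  pi_s_2 = 262/1555
  pi_s_3 = 4669/29545
  pi_s_4 = 8581/29545
  pi_s_5 = 4343/29545

Verification (pi * P):
  6974/29545*1/6 + 262/1555*5/12 + 4669/29545*5/12 + 8581/29545*1/6 + 4343/29545*1/12 = 6974/29545 = pi_s_1  (ok)
  6974/29545*1/12 + 262/1555*1/12 + 4669/29545*1/12 + 8581/29545*1/4 + 4343/29545*1/3 = 262/1555 = pi_s_2  (ok)
  6974/29545*1/12 + 262/1555*1/6 + 4669/29545*1/12 + 8581/29545*1/4 + 4343/29545*1/6 = 4669/29545 = pi_s_3  (ok)
  6974/29545*7/12 + 262/1555*1/6 + 4669/29545*1/4 + 8581/29545*1/6 + 4343/29545*1/4 = 8581/29545 = pi_s_4  (ok)
  6974/29545*1/12 + 262/1555*1/6 + 4669/29545*1/6 + 8581/29545*1/6 + 4343/29545*1/6 = 4343/29545 = pi_s_5  (ok)

Answer: 6974/29545 262/1555 4669/29545 8581/29545 4343/29545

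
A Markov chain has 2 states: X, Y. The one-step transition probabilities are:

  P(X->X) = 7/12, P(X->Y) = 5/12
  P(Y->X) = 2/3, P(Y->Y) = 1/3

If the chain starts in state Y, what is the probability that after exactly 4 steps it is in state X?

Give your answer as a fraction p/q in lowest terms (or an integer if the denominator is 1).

Answer: 1595/2592

Derivation:
Computing P^4 by repeated multiplication:
P^1 =
  X: [7/12, 5/12]
  Y: [2/3, 1/3]
P^2 =
  X: [89/144, 55/144]
  Y: [11/18, 7/18]
P^3 =
  X: [1063/1728, 665/1728]
  Y: [133/216, 83/216]
P^4 =
  X: [12761/20736, 7975/20736]
  Y: [1595/2592, 997/2592]

(P^4)[Y -> X] = 1595/2592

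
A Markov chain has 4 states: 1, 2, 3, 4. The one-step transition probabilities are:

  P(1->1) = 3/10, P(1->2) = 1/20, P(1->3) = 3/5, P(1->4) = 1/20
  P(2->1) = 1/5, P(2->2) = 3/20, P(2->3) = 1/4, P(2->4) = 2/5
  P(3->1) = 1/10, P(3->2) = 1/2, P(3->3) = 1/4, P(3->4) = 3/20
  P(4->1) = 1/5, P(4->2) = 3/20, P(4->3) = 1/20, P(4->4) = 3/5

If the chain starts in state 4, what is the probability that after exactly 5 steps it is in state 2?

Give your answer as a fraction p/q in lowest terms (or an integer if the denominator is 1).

Computing P^5 by repeated multiplication:
P^1 =
  1: [3/10, 1/20, 3/5, 1/20]
  2: [1/5, 3/20, 1/4, 2/5]
  3: [1/10, 1/2, 1/4, 3/20]
  4: [1/5, 3/20, 1/20, 3/5]
P^2 =
  1: [17/100, 33/100, 69/200, 31/200]
  2: [39/200, 87/400, 6/25, 139/400]
  3: [37/200, 91/400, 51/200, 133/400]
  4: [43/200, 59/400, 1/5, 7/16]
P^3 =
  1: [73/400, 203/800, 557/2000, 1141/4000]
  2: [391/2000, 429/2000, 199/800, 273/800]
  3: [193/1000, 883/4000, 993/4000, 169/500]
  4: [403/2000, 397/2000, 951/4000, 1449/4000]
P^4 =
  1: [119/625, 9169/40000, 10273/40000, 6471/20000]
  2: [7787/40000, 17401/80000, 10007/40000, 27011/80000]
  3: [7779/40000, 17407/80000, 4999/20000, 27039/80000]
  4: [1571/8000, 3409/16000, 9923/40000, 27399/80000]
P^5 =
  1: [77343/400000, 176679/800000, 25193/100000, 267091/800000]
  2: [3889/20000, 6979/32000, 200487/800000, 134739/400000]
  3: [77781/400000, 43607/200000, 1603/6400, 53927/160000]
  4: [19483/100000, 173751/800000, 200187/800000, 135099/400000]

(P^5)[4 -> 2] = 173751/800000

Answer: 173751/800000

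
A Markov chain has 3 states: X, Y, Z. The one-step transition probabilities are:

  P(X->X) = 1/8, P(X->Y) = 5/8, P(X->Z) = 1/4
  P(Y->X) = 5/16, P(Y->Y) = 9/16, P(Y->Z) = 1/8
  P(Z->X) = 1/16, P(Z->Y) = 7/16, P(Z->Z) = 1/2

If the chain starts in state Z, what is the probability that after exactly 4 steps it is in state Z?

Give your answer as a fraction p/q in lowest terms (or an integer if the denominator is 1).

Answer: 8195/32768

Derivation:
Computing P^4 by repeated multiplication:
P^1 =
  X: [1/8, 5/8, 1/4]
  Y: [5/16, 9/16, 1/8]
  Z: [1/16, 7/16, 1/2]
P^2 =
  X: [29/128, 69/128, 15/64]
  Y: [57/256, 145/256, 27/128]
  Z: [45/256, 129/256, 41/128]
P^3 =
  X: [433/2048, 1121/2048, 247/1024]
  Y: [893/4096, 2253/4096, 475/2048]
  Z: [817/4096, 2185/4096, 547/2048]
P^4 =
  X: [6965/32768, 17877/32768, 3963/16384]
  Y: [14001/65536, 35857/65536, 7839/32768]
  Z: [13653/65536, 35493/65536, 8195/32768]

(P^4)[Z -> Z] = 8195/32768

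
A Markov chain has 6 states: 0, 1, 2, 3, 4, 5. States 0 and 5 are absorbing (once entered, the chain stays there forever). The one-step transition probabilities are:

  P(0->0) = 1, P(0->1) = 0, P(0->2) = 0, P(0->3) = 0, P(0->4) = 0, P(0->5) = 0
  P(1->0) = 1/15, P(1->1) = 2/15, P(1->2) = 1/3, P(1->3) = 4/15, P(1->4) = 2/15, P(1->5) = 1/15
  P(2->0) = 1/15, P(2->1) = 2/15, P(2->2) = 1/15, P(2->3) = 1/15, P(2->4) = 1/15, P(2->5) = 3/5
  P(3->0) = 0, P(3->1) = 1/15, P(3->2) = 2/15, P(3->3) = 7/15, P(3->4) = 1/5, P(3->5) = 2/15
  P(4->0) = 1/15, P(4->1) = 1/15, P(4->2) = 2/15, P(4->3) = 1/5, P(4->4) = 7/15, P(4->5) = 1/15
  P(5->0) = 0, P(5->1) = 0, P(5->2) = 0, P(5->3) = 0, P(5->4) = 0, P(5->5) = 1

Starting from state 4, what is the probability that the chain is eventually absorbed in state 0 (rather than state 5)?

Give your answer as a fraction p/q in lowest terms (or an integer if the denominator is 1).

Answer: 302/1265

Derivation:
Let a_i = P(absorbed in 0 | start in state i).
Boundary conditions: a_0 = 1, a_5 = 0.
For each transient state i, a_i = sum_j P(i->j) * a_j:
  a_1 = 1/15*a_0 + 2/15*a_1 + 1/3*a_2 + 4/15*a_3 + 2/15*a_4 + 1/15*a_5
  a_2 = 1/15*a_0 + 2/15*a_1 + 1/15*a_2 + 1/15*a_3 + 1/15*a_4 + 3/5*a_5
  a_3 = 0*a_0 + 1/15*a_1 + 2/15*a_2 + 7/15*a_3 + 1/5*a_4 + 2/15*a_5
  a_4 = 1/15*a_0 + 1/15*a_1 + 2/15*a_2 + 1/5*a_3 + 7/15*a_4 + 1/15*a_5

Substituting a_0 = 1 and a_5 = 0, rearrange to (I - Q) a = r where r[i] = P(i -> 0):
  [13/15, -1/3, -4/15, -2/15] . (a_1, a_2, a_3, a_4) = 1/15
  [-2/15, 14/15, -1/15, -1/15] . (a_1, a_2, a_3, a_4) = 1/15
  [-1/15, -2/15, 8/15, -1/5] . (a_1, a_2, a_3, a_4) = 0
  [-1/15, -2/15, -1/5, 8/15] . (a_1, a_2, a_3, a_4) = 1/15

Solving yields:
  a_1 = 24/115
  a_2 = 163/1265
  a_3 = 17/115
  a_4 = 302/1265

Starting state is 4, so the absorption probability is a_4 = 302/1265.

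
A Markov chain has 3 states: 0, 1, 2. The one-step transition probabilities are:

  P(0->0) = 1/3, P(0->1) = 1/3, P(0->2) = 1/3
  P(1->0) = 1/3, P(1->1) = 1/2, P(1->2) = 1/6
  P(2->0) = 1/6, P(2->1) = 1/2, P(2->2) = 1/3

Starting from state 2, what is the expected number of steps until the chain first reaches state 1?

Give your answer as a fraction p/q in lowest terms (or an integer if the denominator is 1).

Answer: 15/7

Derivation:
Let h_i = expected steps to first reach 1 from state i.
Boundary: h_1 = 0.
First-step equations for the other states:
  h_0 = 1 + 1/3*h_0 + 1/3*h_1 + 1/3*h_2
  h_2 = 1 + 1/6*h_0 + 1/2*h_1 + 1/3*h_2

Substituting h_1 = 0 and rearranging gives the linear system (I - Q) h = 1:
  [2/3, -1/3] . (h_0, h_2) = 1
  [-1/6, 2/3] . (h_0, h_2) = 1

Solving yields:
  h_0 = 18/7
  h_2 = 15/7

Starting state is 2, so the expected hitting time is h_2 = 15/7.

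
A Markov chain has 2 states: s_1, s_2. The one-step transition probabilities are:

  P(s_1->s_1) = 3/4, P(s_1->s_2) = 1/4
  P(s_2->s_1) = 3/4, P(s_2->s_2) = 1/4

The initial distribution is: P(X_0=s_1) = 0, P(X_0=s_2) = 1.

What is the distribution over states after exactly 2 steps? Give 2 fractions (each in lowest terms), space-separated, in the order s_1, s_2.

Propagating the distribution step by step (d_{t+1} = d_t * P):
d_0 = (s_1=0, s_2=1)
  d_1[s_1] = 0*3/4 + 1*3/4 = 3/4
  d_1[s_2] = 0*1/4 + 1*1/4 = 1/4
d_1 = (s_1=3/4, s_2=1/4)
  d_2[s_1] = 3/4*3/4 + 1/4*3/4 = 3/4
  d_2[s_2] = 3/4*1/4 + 1/4*1/4 = 1/4
d_2 = (s_1=3/4, s_2=1/4)

Answer: 3/4 1/4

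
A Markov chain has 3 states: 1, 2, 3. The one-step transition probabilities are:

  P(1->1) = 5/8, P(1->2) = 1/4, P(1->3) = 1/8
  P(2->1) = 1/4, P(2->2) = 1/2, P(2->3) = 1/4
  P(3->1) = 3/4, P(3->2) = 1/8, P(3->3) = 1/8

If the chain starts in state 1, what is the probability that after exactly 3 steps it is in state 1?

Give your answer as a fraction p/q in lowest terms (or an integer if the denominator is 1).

Computing P^3 by repeated multiplication:
P^1 =
  1: [5/8, 1/4, 1/8]
  2: [1/4, 1/2, 1/4]
  3: [3/4, 1/8, 1/8]
P^2 =
  1: [35/64, 19/64, 5/32]
  2: [15/32, 11/32, 3/16]
  3: [19/32, 17/64, 9/64]
P^3 =
  1: [273/512, 39/128, 83/512]
  2: [133/256, 5/16, 43/256]
  3: [139/256, 153/512, 81/512]

(P^3)[1 -> 1] = 273/512

Answer: 273/512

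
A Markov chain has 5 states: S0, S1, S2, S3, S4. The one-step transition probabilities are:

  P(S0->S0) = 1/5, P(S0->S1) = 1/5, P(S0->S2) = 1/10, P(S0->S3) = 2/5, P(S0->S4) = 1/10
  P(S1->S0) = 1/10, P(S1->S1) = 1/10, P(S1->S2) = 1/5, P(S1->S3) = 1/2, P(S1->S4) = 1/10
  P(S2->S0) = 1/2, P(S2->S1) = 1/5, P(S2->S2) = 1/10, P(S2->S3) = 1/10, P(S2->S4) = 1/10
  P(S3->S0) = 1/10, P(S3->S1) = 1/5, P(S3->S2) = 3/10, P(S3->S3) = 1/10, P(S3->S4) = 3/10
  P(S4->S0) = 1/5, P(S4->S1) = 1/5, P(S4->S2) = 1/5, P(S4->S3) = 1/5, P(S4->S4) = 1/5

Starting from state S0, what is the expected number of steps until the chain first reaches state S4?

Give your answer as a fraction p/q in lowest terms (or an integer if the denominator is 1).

Answer: 7480/1169

Derivation:
Let h_i = expected steps to first reach S4 from state i.
Boundary: h_S4 = 0.
First-step equations for the other states:
  h_S0 = 1 + 1/5*h_S0 + 1/5*h_S1 + 1/10*h_S2 + 2/5*h_S3 + 1/10*h_S4
  h_S1 = 1 + 1/10*h_S0 + 1/10*h_S1 + 1/5*h_S2 + 1/2*h_S3 + 1/10*h_S4
  h_S2 = 1 + 1/2*h_S0 + 1/5*h_S1 + 1/10*h_S2 + 1/10*h_S3 + 1/10*h_S4
  h_S3 = 1 + 1/10*h_S0 + 1/5*h_S1 + 3/10*h_S2 + 1/10*h_S3 + 3/10*h_S4

Substituting h_S4 = 0 and rearranging gives the linear system (I - Q) h = 1:
  [4/5, -1/5, -1/10, -2/5] . (h_S0, h_S1, h_S2, h_S3) = 1
  [-1/10, 9/10, -1/5, -1/2] . (h_S0, h_S1, h_S2, h_S3) = 1
  [-1/2, -1/5, 9/10, -1/10] . (h_S0, h_S1, h_S2, h_S3) = 1
  [-1/10, -1/5, -3/10, 9/10] . (h_S0, h_S1, h_S2, h_S3) = 1

Solving yields:
  h_S0 = 7480/1169
  h_S1 = 7410/1169
  h_S2 = 7810/1169
  h_S3 = 6380/1169

Starting state is S0, so the expected hitting time is h_S0 = 7480/1169.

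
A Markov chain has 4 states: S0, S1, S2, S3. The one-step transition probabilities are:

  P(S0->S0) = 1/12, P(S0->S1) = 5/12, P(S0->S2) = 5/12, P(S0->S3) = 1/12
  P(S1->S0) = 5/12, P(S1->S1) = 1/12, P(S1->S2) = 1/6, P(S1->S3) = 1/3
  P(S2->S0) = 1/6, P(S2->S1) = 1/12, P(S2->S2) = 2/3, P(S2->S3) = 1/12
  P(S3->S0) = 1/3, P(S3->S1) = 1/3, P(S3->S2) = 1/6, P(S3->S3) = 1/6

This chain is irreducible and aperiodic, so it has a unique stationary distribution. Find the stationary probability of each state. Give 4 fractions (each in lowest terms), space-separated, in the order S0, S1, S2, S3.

Answer: 106/481 278/1443 640/1443 69/481

Derivation:
The stationary distribution satisfies pi = pi * P, i.e.:
  pi_S0 = 1/12*pi_S0 + 5/12*pi_S1 + 1/6*pi_S2 + 1/3*pi_S3
  pi_S1 = 5/12*pi_S0 + 1/12*pi_S1 + 1/12*pi_S2 + 1/3*pi_S3
  pi_S2 = 5/12*pi_S0 + 1/6*pi_S1 + 2/3*pi_S2 + 1/6*pi_S3
  pi_S3 = 1/12*pi_S0 + 1/3*pi_S1 + 1/12*pi_S2 + 1/6*pi_S3
with normalization: pi_S0 + pi_S1 + pi_S2 + pi_S3 = 1.

Using the first 3 balance equations plus normalization, the linear system A*pi = b is:
  [-11/12, 5/12, 1/6, 1/3] . pi = 0
  [5/12, -11/12, 1/12, 1/3] . pi = 0
  [5/12, 1/6, -1/3, 1/6] . pi = 0
  [1, 1, 1, 1] . pi = 1

Solving yields:
  pi_S0 = 106/481
  pi_S1 = 278/1443
  pi_S2 = 640/1443
  pi_S3 = 69/481

Verification (pi * P):
  106/481*1/12 + 278/1443*5/12 + 640/1443*1/6 + 69/481*1/3 = 106/481 = pi_S0  (ok)
  106/481*5/12 + 278/1443*1/12 + 640/1443*1/12 + 69/481*1/3 = 278/1443 = pi_S1  (ok)
  106/481*5/12 + 278/1443*1/6 + 640/1443*2/3 + 69/481*1/6 = 640/1443 = pi_S2  (ok)
  106/481*1/12 + 278/1443*1/3 + 640/1443*1/12 + 69/481*1/6 = 69/481 = pi_S3  (ok)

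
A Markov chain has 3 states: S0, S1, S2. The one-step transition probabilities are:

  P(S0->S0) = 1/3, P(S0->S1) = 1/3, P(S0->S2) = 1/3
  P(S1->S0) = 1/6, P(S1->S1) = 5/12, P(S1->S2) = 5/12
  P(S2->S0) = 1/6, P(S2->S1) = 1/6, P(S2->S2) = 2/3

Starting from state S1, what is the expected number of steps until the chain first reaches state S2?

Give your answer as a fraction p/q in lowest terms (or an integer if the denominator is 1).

Answer: 5/2

Derivation:
Let h_i = expected steps to first reach S2 from state i.
Boundary: h_S2 = 0.
First-step equations for the other states:
  h_S0 = 1 + 1/3*h_S0 + 1/3*h_S1 + 1/3*h_S2
  h_S1 = 1 + 1/6*h_S0 + 5/12*h_S1 + 5/12*h_S2

Substituting h_S2 = 0 and rearranging gives the linear system (I - Q) h = 1:
  [2/3, -1/3] . (h_S0, h_S1) = 1
  [-1/6, 7/12] . (h_S0, h_S1) = 1

Solving yields:
  h_S0 = 11/4
  h_S1 = 5/2

Starting state is S1, so the expected hitting time is h_S1 = 5/2.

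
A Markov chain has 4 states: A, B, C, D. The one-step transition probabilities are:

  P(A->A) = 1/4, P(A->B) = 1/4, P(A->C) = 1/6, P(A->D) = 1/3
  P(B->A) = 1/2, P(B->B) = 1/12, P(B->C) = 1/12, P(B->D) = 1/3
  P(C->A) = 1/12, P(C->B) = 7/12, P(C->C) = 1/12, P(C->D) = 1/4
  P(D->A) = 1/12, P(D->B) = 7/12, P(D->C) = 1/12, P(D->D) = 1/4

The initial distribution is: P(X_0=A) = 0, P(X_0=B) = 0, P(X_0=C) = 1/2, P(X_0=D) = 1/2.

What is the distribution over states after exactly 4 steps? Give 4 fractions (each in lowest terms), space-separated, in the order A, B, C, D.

Answer: 689/2592 143/432 5/48 775/2592

Derivation:
Propagating the distribution step by step (d_{t+1} = d_t * P):
d_0 = (A=0, B=0, C=1/2, D=1/2)
  d_1[A] = 0*1/4 + 0*1/2 + 1/2*1/12 + 1/2*1/12 = 1/12
  d_1[B] = 0*1/4 + 0*1/12 + 1/2*7/12 + 1/2*7/12 = 7/12
  d_1[C] = 0*1/6 + 0*1/12 + 1/2*1/12 + 1/2*1/12 = 1/12
  d_1[D] = 0*1/3 + 0*1/3 + 1/2*1/4 + 1/2*1/4 = 1/4
d_1 = (A=1/12, B=7/12, C=1/12, D=1/4)
  d_2[A] = 1/12*1/4 + 7/12*1/2 + 1/12*1/12 + 1/4*1/12 = 49/144
  d_2[B] = 1/12*1/4 + 7/12*1/12 + 1/12*7/12 + 1/4*7/12 = 19/72
  d_2[C] = 1/12*1/6 + 7/12*1/12 + 1/12*1/12 + 1/4*1/12 = 13/144
  d_2[D] = 1/12*1/3 + 7/12*1/3 + 1/12*1/4 + 1/4*1/4 = 11/36
d_2 = (A=49/144, B=19/72, C=13/144, D=11/36)
  d_3[A] = 49/144*1/4 + 19/72*1/2 + 13/144*1/12 + 11/36*1/12 = 1/4
  d_3[B] = 49/144*1/4 + 19/72*1/12 + 13/144*7/12 + 11/36*7/12 = 73/216
  d_3[C] = 49/144*1/6 + 19/72*1/12 + 13/144*1/12 + 11/36*1/12 = 193/1728
  d_3[D] = 49/144*1/3 + 19/72*1/3 + 13/144*1/4 + 11/36*1/4 = 173/576
d_3 = (A=1/4, B=73/216, C=193/1728, D=173/576)
  d_4[A] = 1/4*1/4 + 73/216*1/2 + 193/1728*1/12 + 173/576*1/12 = 689/2592
  d_4[B] = 1/4*1/4 + 73/216*1/12 + 193/1728*7/12 + 173/576*7/12 = 143/432
  d_4[C] = 1/4*1/6 + 73/216*1/12 + 193/1728*1/12 + 173/576*1/12 = 5/48
  d_4[D] = 1/4*1/3 + 73/216*1/3 + 193/1728*1/4 + 173/576*1/4 = 775/2592
d_4 = (A=689/2592, B=143/432, C=5/48, D=775/2592)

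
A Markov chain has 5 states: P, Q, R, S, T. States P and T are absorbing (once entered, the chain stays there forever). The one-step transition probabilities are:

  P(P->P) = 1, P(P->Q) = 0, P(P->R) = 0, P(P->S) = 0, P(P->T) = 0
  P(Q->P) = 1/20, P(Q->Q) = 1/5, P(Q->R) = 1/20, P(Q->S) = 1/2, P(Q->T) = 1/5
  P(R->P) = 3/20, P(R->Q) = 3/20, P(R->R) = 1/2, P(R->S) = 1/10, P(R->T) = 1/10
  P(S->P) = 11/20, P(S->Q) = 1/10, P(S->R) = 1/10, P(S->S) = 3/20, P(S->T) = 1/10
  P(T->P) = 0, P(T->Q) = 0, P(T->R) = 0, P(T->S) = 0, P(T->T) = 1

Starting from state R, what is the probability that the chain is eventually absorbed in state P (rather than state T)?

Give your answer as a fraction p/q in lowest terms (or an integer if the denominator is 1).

Let a_i = P(absorbed in P | start in state i).
Boundary conditions: a_P = 1, a_T = 0.
For each transient state i, a_i = sum_j P(i->j) * a_j:
  a_Q = 1/20*a_P + 1/5*a_Q + 1/20*a_R + 1/2*a_S + 1/5*a_T
  a_R = 3/20*a_P + 3/20*a_Q + 1/2*a_R + 1/10*a_S + 1/10*a_T
  a_S = 11/20*a_P + 1/10*a_Q + 1/10*a_R + 3/20*a_S + 1/10*a_T

Substituting a_P = 1 and a_T = 0, rearrange to (I - Q) a = r where r[i] = P(i -> P):
  [4/5, -1/20, -1/2] . (a_Q, a_R, a_S) = 1/20
  [-3/20, 1/2, -1/10] . (a_Q, a_R, a_S) = 3/20
  [-1/10, -1/10, 17/20] . (a_Q, a_R, a_S) = 11/20

Solving yields:
  a_Q = 1399/2341
  a_R = 1493/2341
  a_S = 1855/2341

Starting state is R, so the absorption probability is a_R = 1493/2341.

Answer: 1493/2341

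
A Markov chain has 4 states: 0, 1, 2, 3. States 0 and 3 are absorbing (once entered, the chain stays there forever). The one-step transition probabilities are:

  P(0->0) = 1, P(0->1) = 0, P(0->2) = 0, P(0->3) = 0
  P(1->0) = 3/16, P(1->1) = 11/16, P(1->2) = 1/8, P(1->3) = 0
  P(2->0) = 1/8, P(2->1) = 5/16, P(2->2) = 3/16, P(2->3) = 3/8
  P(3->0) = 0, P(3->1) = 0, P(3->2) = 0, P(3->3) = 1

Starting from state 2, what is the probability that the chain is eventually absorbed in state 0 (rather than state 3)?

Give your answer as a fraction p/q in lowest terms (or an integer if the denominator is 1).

Let a_i = P(absorbed in 0 | start in state i).
Boundary conditions: a_0 = 1, a_3 = 0.
For each transient state i, a_i = sum_j P(i->j) * a_j:
  a_1 = 3/16*a_0 + 11/16*a_1 + 1/8*a_2 + 0*a_3
  a_2 = 1/8*a_0 + 5/16*a_1 + 3/16*a_2 + 3/8*a_3

Substituting a_0 = 1 and a_3 = 0, rearrange to (I - Q) a = r where r[i] = P(i -> 0):
  [5/16, -1/8] . (a_1, a_2) = 3/16
  [-5/16, 13/16] . (a_1, a_2) = 1/8

Solving yields:
  a_1 = 43/55
  a_2 = 5/11

Starting state is 2, so the absorption probability is a_2 = 5/11.

Answer: 5/11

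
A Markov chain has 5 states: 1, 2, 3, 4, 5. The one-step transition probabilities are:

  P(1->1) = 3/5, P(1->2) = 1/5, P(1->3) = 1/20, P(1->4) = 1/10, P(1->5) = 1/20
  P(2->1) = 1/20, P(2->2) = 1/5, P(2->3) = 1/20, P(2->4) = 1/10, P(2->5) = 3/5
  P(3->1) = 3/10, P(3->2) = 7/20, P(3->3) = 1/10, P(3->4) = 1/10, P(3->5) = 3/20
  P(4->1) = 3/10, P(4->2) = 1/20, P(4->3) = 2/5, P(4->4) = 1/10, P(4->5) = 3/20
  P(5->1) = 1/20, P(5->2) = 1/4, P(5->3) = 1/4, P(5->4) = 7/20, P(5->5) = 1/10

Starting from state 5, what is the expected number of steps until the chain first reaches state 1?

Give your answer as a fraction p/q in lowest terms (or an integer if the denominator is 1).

Answer: 8160/1223

Derivation:
Let h_i = expected steps to first reach 1 from state i.
Boundary: h_1 = 0.
First-step equations for the other states:
  h_2 = 1 + 1/20*h_1 + 1/5*h_2 + 1/20*h_3 + 1/10*h_4 + 3/5*h_5
  h_3 = 1 + 3/10*h_1 + 7/20*h_2 + 1/10*h_3 + 1/10*h_4 + 3/20*h_5
  h_4 = 1 + 3/10*h_1 + 1/20*h_2 + 2/5*h_3 + 1/10*h_4 + 3/20*h_5
  h_5 = 1 + 1/20*h_1 + 1/4*h_2 + 1/4*h_3 + 7/20*h_4 + 1/10*h_5

Substituting h_1 = 0 and rearranging gives the linear system (I - Q) h = 1:
  [4/5, -1/20, -1/10, -3/5] . (h_2, h_3, h_4, h_5) = 1
  [-7/20, 9/10, -1/10, -3/20] . (h_2, h_3, h_4, h_5) = 1
  [-1/20, -2/5, 9/10, -3/20] . (h_2, h_3, h_4, h_5) = 1
  [-1/4, -1/4, -7/20, 9/10] . (h_2, h_3, h_4, h_5) = 1

Solving yields:
  h_2 = 8860/1223
  h_3 = 6860/1223
  h_4 = 6260/1223
  h_5 = 8160/1223

Starting state is 5, so the expected hitting time is h_5 = 8160/1223.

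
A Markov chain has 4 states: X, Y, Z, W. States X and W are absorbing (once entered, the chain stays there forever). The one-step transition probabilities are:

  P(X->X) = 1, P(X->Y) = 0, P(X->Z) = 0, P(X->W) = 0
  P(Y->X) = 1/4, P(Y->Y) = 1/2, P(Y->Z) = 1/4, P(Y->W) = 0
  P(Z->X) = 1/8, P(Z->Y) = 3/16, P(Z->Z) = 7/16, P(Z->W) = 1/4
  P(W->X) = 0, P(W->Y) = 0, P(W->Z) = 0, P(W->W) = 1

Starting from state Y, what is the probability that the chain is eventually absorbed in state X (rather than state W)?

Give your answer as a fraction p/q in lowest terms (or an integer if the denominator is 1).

Let a_i = P(absorbed in X | start in state i).
Boundary conditions: a_X = 1, a_W = 0.
For each transient state i, a_i = sum_j P(i->j) * a_j:
  a_Y = 1/4*a_X + 1/2*a_Y + 1/4*a_Z + 0*a_W
  a_Z = 1/8*a_X + 3/16*a_Y + 7/16*a_Z + 1/4*a_W

Substituting a_X = 1 and a_W = 0, rearrange to (I - Q) a = r where r[i] = P(i -> X):
  [1/2, -1/4] . (a_Y, a_Z) = 1/4
  [-3/16, 9/16] . (a_Y, a_Z) = 1/8

Solving yields:
  a_Y = 11/15
  a_Z = 7/15

Starting state is Y, so the absorption probability is a_Y = 11/15.

Answer: 11/15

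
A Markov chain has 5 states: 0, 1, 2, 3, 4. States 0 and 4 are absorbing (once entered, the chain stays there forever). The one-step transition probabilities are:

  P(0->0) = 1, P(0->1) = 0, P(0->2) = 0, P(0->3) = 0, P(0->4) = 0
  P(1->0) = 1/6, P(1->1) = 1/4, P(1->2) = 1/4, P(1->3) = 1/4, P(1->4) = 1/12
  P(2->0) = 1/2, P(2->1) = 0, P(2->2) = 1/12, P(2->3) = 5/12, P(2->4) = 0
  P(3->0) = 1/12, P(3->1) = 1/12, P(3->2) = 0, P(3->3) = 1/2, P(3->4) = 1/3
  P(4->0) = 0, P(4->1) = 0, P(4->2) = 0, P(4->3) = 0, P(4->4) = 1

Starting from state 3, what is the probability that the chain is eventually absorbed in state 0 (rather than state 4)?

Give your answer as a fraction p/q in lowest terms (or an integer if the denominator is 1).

Answer: 139/546

Derivation:
Let a_i = P(absorbed in 0 | start in state i).
Boundary conditions: a_0 = 1, a_4 = 0.
For each transient state i, a_i = sum_j P(i->j) * a_j:
  a_1 = 1/6*a_0 + 1/4*a_1 + 1/4*a_2 + 1/4*a_3 + 1/12*a_4
  a_2 = 1/2*a_0 + 0*a_1 + 1/12*a_2 + 5/12*a_3 + 0*a_4
  a_3 = 1/12*a_0 + 1/12*a_1 + 0*a_2 + 1/2*a_3 + 1/3*a_4

Substituting a_0 = 1 and a_4 = 0, rearrange to (I - Q) a = r where r[i] = P(i -> 0):
  [3/4, -1/4, -1/4] . (a_1, a_2, a_3) = 1/6
  [0, 11/12, -5/12] . (a_1, a_2, a_3) = 1/2
  [-1/12, 0, 1/2] . (a_1, a_2, a_3) = 1/12

Solving yields:
  a_1 = 48/91
  a_2 = 361/546
  a_3 = 139/546

Starting state is 3, so the absorption probability is a_3 = 139/546.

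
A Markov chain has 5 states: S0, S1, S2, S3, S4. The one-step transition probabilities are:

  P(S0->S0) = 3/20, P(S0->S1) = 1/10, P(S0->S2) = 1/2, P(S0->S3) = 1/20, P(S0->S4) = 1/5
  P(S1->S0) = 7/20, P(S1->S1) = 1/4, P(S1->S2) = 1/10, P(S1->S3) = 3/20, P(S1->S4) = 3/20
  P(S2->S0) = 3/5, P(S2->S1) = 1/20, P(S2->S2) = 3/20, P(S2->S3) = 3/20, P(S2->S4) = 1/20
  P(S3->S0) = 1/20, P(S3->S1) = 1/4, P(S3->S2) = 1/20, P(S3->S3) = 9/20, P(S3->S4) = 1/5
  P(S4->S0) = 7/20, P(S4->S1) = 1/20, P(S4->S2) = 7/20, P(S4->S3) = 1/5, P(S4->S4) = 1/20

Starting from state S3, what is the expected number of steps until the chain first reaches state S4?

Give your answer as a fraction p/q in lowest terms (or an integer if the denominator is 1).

Let h_i = expected steps to first reach S4 from state i.
Boundary: h_S4 = 0.
First-step equations for the other states:
  h_S0 = 1 + 3/20*h_S0 + 1/10*h_S1 + 1/2*h_S2 + 1/20*h_S3 + 1/5*h_S4
  h_S1 = 1 + 7/20*h_S0 + 1/4*h_S1 + 1/10*h_S2 + 3/20*h_S3 + 3/20*h_S4
  h_S2 = 1 + 3/5*h_S0 + 1/20*h_S1 + 3/20*h_S2 + 3/20*h_S3 + 1/20*h_S4
  h_S3 = 1 + 1/20*h_S0 + 1/4*h_S1 + 1/20*h_S2 + 9/20*h_S3 + 1/5*h_S4

Substituting h_S4 = 0 and rearranging gives the linear system (I - Q) h = 1:
  [17/20, -1/10, -1/2, -1/20] . (h_S0, h_S1, h_S2, h_S3) = 1
  [-7/20, 3/4, -1/10, -3/20] . (h_S0, h_S1, h_S2, h_S3) = 1
  [-3/5, -1/20, 17/20, -3/20] . (h_S0, h_S1, h_S2, h_S3) = 1
  [-1/20, -1/4, -1/20, 11/20] . (h_S0, h_S1, h_S2, h_S3) = 1

Solving yields:
  h_S0 = 152/23
  h_S1 = 152/23
  h_S2 = 168/23
  h_S3 = 140/23

Starting state is S3, so the expected hitting time is h_S3 = 140/23.

Answer: 140/23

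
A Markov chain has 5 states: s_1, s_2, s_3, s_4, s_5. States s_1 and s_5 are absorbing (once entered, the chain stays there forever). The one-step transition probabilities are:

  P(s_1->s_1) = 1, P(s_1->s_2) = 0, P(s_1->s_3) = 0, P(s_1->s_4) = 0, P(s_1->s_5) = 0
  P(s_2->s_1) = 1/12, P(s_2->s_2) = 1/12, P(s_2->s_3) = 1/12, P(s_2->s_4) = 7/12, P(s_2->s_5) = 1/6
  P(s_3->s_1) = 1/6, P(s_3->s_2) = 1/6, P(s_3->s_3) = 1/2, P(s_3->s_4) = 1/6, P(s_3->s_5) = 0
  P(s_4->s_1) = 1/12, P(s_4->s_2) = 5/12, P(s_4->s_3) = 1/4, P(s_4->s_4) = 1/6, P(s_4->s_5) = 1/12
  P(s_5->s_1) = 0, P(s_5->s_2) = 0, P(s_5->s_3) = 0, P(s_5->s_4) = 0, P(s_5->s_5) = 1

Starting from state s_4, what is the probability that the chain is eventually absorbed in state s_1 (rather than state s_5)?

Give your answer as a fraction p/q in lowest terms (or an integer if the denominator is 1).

Answer: 22/39

Derivation:
Let a_i = P(absorbed in s_1 | start in state i).
Boundary conditions: a_s_1 = 1, a_s_5 = 0.
For each transient state i, a_i = sum_j P(i->j) * a_j:
  a_s_2 = 1/12*a_s_1 + 1/12*a_s_2 + 1/12*a_s_3 + 7/12*a_s_4 + 1/6*a_s_5
  a_s_3 = 1/6*a_s_1 + 1/6*a_s_2 + 1/2*a_s_3 + 1/6*a_s_4 + 0*a_s_5
  a_s_4 = 1/12*a_s_1 + 5/12*a_s_2 + 1/4*a_s_3 + 1/6*a_s_4 + 1/12*a_s_5

Substituting a_s_1 = 1 and a_s_5 = 0, rearrange to (I - Q) a = r where r[i] = P(i -> s_1):
  [11/12, -1/12, -7/12] . (a_s_2, a_s_3, a_s_4) = 1/12
  [-1/6, 1/2, -1/6] . (a_s_2, a_s_3, a_s_4) = 1/6
  [-5/12, -1/4, 5/6] . (a_s_2, a_s_3, a_s_4) = 1/12

Solving yields:
  a_s_2 = 20/39
  a_s_3 = 9/13
  a_s_4 = 22/39

Starting state is s_4, so the absorption probability is a_s_4 = 22/39.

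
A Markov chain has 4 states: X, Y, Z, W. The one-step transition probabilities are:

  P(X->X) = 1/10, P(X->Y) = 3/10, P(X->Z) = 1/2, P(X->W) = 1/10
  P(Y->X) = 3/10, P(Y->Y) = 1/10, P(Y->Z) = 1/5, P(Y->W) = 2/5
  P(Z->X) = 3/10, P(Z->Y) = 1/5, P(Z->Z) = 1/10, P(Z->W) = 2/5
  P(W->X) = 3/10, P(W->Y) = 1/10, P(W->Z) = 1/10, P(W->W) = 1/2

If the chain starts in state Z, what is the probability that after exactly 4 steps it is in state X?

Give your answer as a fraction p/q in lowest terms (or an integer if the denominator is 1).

Answer: 156/625

Derivation:
Computing P^4 by repeated multiplication:
P^1 =
  X: [1/10, 3/10, 1/2, 1/10]
  Y: [3/10, 1/10, 1/5, 2/5]
  Z: [3/10, 1/5, 1/10, 2/5]
  W: [3/10, 1/10, 1/10, 1/2]
P^2 =
  X: [7/25, 17/100, 17/100, 19/50]
  Y: [6/25, 9/50, 23/100, 7/20]
  Z: [6/25, 17/100, 6/25, 7/20]
  W: [6/25, 17/100, 23/100, 9/25]
P^3 =
  X: [61/250, 173/1000, 229/1000, 177/500]
  Y: [63/250, 171/1000, 107/500, 363/1000]
  Z: [63/250, 43/250, 213/1000, 363/1000]
  W: [63/250, 171/1000, 213/1000, 91/250]
P^4 =
  X: [157/625, 1717/10000, 2149/10000, 1811/5000]
  Y: [156/625, 859/5000, 2179/10000, 3607/10000]
  Z: [156/625, 1717/10000, 109/500, 3607/10000]
  W: [156/625, 1717/10000, 2179/10000, 451/1250]

(P^4)[Z -> X] = 156/625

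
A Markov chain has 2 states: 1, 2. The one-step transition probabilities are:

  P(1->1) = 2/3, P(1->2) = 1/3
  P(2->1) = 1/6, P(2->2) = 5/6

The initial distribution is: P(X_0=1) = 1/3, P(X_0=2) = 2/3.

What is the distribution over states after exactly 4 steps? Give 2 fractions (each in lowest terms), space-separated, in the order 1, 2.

Answer: 1/3 2/3

Derivation:
Propagating the distribution step by step (d_{t+1} = d_t * P):
d_0 = (1=1/3, 2=2/3)
  d_1[1] = 1/3*2/3 + 2/3*1/6 = 1/3
  d_1[2] = 1/3*1/3 + 2/3*5/6 = 2/3
d_1 = (1=1/3, 2=2/3)
  d_2[1] = 1/3*2/3 + 2/3*1/6 = 1/3
  d_2[2] = 1/3*1/3 + 2/3*5/6 = 2/3
d_2 = (1=1/3, 2=2/3)
  d_3[1] = 1/3*2/3 + 2/3*1/6 = 1/3
  d_3[2] = 1/3*1/3 + 2/3*5/6 = 2/3
d_3 = (1=1/3, 2=2/3)
  d_4[1] = 1/3*2/3 + 2/3*1/6 = 1/3
  d_4[2] = 1/3*1/3 + 2/3*5/6 = 2/3
d_4 = (1=1/3, 2=2/3)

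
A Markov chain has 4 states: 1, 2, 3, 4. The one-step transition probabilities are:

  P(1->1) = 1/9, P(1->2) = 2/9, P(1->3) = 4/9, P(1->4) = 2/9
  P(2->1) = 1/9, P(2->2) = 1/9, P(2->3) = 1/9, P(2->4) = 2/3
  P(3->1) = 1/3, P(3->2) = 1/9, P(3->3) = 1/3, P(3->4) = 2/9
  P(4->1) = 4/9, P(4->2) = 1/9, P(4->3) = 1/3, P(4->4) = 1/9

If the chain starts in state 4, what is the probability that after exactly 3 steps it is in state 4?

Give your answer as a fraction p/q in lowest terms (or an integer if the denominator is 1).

Answer: 193/729

Derivation:
Computing P^3 by repeated multiplication:
P^1 =
  1: [1/9, 2/9, 4/9, 2/9]
  2: [1/9, 1/9, 1/9, 2/3]
  3: [1/3, 1/9, 1/3, 2/9]
  4: [4/9, 1/9, 1/3, 1/9]
P^2 =
  1: [23/81, 10/81, 8/27, 8/27]
  2: [29/81, 10/81, 26/81, 16/81]
  3: [7/27, 4/27, 28/81, 20/81]
  4: [2/9, 13/81, 29/81, 7/27]
P^3 =
  1: [67/243, 104/729, 82/243, 178/729]
  2: [181/729, 110/729, 28/81, 62/243]
  3: [197/729, 34/243, 80/243, 190/729]
  4: [202/729, 11/81, 235/729, 193/729]

(P^3)[4 -> 4] = 193/729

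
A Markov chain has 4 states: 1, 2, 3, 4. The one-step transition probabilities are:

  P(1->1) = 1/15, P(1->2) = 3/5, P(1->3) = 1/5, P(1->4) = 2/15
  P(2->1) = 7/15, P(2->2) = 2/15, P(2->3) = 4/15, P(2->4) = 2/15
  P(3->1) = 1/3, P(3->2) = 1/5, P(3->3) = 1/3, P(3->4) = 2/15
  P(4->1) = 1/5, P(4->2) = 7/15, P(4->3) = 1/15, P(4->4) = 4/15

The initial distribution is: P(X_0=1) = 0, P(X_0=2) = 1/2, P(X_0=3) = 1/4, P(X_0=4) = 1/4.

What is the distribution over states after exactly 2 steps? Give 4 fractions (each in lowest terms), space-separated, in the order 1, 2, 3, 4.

Propagating the distribution step by step (d_{t+1} = d_t * P):
d_0 = (1=0, 2=1/2, 3=1/4, 4=1/4)
  d_1[1] = 0*1/15 + 1/2*7/15 + 1/4*1/3 + 1/4*1/5 = 11/30
  d_1[2] = 0*3/5 + 1/2*2/15 + 1/4*1/5 + 1/4*7/15 = 7/30
  d_1[3] = 0*1/5 + 1/2*4/15 + 1/4*1/3 + 1/4*1/15 = 7/30
  d_1[4] = 0*2/15 + 1/2*2/15 + 1/4*2/15 + 1/4*4/15 = 1/6
d_1 = (1=11/30, 2=7/30, 3=7/30, 4=1/6)
  d_2[1] = 11/30*1/15 + 7/30*7/15 + 7/30*1/3 + 1/6*1/5 = 11/45
  d_2[2] = 11/30*3/5 + 7/30*2/15 + 7/30*1/5 + 1/6*7/15 = 169/450
  d_2[3] = 11/30*1/5 + 7/30*4/15 + 7/30*1/3 + 1/6*1/15 = 101/450
  d_2[4] = 11/30*2/15 + 7/30*2/15 + 7/30*2/15 + 1/6*4/15 = 7/45
d_2 = (1=11/45, 2=169/450, 3=101/450, 4=7/45)

Answer: 11/45 169/450 101/450 7/45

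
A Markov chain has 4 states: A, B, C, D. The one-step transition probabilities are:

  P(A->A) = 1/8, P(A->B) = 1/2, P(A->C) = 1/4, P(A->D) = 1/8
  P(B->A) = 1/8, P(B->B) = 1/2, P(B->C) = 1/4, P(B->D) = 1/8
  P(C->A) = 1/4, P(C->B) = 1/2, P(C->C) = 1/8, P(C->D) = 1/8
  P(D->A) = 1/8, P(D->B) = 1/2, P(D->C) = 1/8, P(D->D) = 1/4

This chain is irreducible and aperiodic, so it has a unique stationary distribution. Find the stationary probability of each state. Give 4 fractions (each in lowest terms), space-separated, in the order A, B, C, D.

Answer: 19/126 1/2 13/63 1/7

Derivation:
The stationary distribution satisfies pi = pi * P, i.e.:
  pi_A = 1/8*pi_A + 1/8*pi_B + 1/4*pi_C + 1/8*pi_D
  pi_B = 1/2*pi_A + 1/2*pi_B + 1/2*pi_C + 1/2*pi_D
  pi_C = 1/4*pi_A + 1/4*pi_B + 1/8*pi_C + 1/8*pi_D
  pi_D = 1/8*pi_A + 1/8*pi_B + 1/8*pi_C + 1/4*pi_D
with normalization: pi_A + pi_B + pi_C + pi_D = 1.

Using the first 3 balance equations plus normalization, the linear system A*pi = b is:
  [-7/8, 1/8, 1/4, 1/8] . pi = 0
  [1/2, -1/2, 1/2, 1/2] . pi = 0
  [1/4, 1/4, -7/8, 1/8] . pi = 0
  [1, 1, 1, 1] . pi = 1

Solving yields:
  pi_A = 19/126
  pi_B = 1/2
  pi_C = 13/63
  pi_D = 1/7

Verification (pi * P):
  19/126*1/8 + 1/2*1/8 + 13/63*1/4 + 1/7*1/8 = 19/126 = pi_A  (ok)
  19/126*1/2 + 1/2*1/2 + 13/63*1/2 + 1/7*1/2 = 1/2 = pi_B  (ok)
  19/126*1/4 + 1/2*1/4 + 13/63*1/8 + 1/7*1/8 = 13/63 = pi_C  (ok)
  19/126*1/8 + 1/2*1/8 + 13/63*1/8 + 1/7*1/4 = 1/7 = pi_D  (ok)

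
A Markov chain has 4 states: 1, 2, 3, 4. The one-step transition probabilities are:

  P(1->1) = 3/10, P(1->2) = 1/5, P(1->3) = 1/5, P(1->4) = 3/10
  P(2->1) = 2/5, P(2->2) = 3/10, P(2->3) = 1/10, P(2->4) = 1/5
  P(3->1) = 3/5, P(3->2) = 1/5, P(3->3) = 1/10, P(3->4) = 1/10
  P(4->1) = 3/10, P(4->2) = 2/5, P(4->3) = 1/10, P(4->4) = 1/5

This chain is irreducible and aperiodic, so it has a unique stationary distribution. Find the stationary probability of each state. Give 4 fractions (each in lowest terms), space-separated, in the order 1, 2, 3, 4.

The stationary distribution satisfies pi = pi * P, i.e.:
  pi_1 = 3/10*pi_1 + 2/5*pi_2 + 3/5*pi_3 + 3/10*pi_4
  pi_2 = 1/5*pi_1 + 3/10*pi_2 + 1/5*pi_3 + 2/5*pi_4
  pi_3 = 1/5*pi_1 + 1/10*pi_2 + 1/10*pi_3 + 1/10*pi_4
  pi_4 = 3/10*pi_1 + 1/5*pi_2 + 1/10*pi_3 + 1/5*pi_4
with normalization: pi_1 + pi_2 + pi_3 + pi_4 = 1.

Using the first 3 balance equations plus normalization, the linear system A*pi = b is:
  [-7/10, 2/5, 3/5, 3/10] . pi = 0
  [1/5, -7/10, 1/5, 2/5] . pi = 0
  [1/5, 1/10, -9/10, 1/10] . pi = 0
  [1, 1, 1, 1] . pi = 1

Solving yields:
  pi_1 = 401/1089
  pi_2 = 296/1089
  pi_3 = 149/1089
  pi_4 = 27/121

Verification (pi * P):
  401/1089*3/10 + 296/1089*2/5 + 149/1089*3/5 + 27/121*3/10 = 401/1089 = pi_1  (ok)
  401/1089*1/5 + 296/1089*3/10 + 149/1089*1/5 + 27/121*2/5 = 296/1089 = pi_2  (ok)
  401/1089*1/5 + 296/1089*1/10 + 149/1089*1/10 + 27/121*1/10 = 149/1089 = pi_3  (ok)
  401/1089*3/10 + 296/1089*1/5 + 149/1089*1/10 + 27/121*1/5 = 27/121 = pi_4  (ok)

Answer: 401/1089 296/1089 149/1089 27/121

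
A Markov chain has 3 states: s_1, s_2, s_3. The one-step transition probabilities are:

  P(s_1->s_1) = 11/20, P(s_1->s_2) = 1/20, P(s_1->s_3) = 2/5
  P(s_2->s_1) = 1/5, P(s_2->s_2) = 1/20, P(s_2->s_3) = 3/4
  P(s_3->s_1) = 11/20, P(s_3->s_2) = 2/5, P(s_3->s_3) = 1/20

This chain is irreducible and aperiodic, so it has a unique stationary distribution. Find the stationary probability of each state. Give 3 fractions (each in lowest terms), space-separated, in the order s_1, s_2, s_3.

The stationary distribution satisfies pi = pi * P, i.e.:
  pi_s_1 = 11/20*pi_s_1 + 1/5*pi_s_2 + 11/20*pi_s_3
  pi_s_2 = 1/20*pi_s_1 + 1/20*pi_s_2 + 2/5*pi_s_3
  pi_s_3 = 2/5*pi_s_1 + 3/4*pi_s_2 + 1/20*pi_s_3
with normalization: pi_s_1 + pi_s_2 + pi_s_3 = 1.

Using the first 2 balance equations plus normalization, the linear system A*pi = b is:
  [-9/20, 1/5, 11/20] . pi = 0
  [1/20, -19/20, 2/5] . pi = 0
  [1, 1, 1] . pi = 1

Solving yields:
  pi_s_1 = 241/491
  pi_s_2 = 83/491
  pi_s_3 = 167/491

Verification (pi * P):
  241/491*11/20 + 83/491*1/5 + 167/491*11/20 = 241/491 = pi_s_1  (ok)
  241/491*1/20 + 83/491*1/20 + 167/491*2/5 = 83/491 = pi_s_2  (ok)
  241/491*2/5 + 83/491*3/4 + 167/491*1/20 = 167/491 = pi_s_3  (ok)

Answer: 241/491 83/491 167/491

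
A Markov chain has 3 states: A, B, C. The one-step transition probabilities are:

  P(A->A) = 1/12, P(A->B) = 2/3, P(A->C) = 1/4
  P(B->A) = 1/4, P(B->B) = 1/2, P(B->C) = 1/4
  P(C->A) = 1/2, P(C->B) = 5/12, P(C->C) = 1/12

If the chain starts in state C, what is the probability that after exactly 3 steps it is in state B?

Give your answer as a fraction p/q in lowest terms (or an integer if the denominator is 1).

Answer: 221/432

Derivation:
Computing P^3 by repeated multiplication:
P^1 =
  A: [1/12, 2/3, 1/4]
  B: [1/4, 1/2, 1/4]
  C: [1/2, 5/12, 1/12]
P^2 =
  A: [43/144, 71/144, 5/24]
  B: [13/48, 25/48, 5/24]
  C: [3/16, 83/144, 17/72]
P^3 =
  A: [109/432, 115/216, 31/144]
  B: [37/144, 19/36, 31/144]
  C: [5/18, 221/432, 91/432]

(P^3)[C -> B] = 221/432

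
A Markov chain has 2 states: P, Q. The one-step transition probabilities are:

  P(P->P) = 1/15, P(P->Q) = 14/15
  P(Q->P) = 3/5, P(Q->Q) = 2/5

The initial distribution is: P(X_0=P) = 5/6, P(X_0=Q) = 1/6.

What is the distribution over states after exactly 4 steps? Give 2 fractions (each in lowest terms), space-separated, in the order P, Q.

Propagating the distribution step by step (d_{t+1} = d_t * P):
d_0 = (P=5/6, Q=1/6)
  d_1[P] = 5/6*1/15 + 1/6*3/5 = 7/45
  d_1[Q] = 5/6*14/15 + 1/6*2/5 = 38/45
d_1 = (P=7/45, Q=38/45)
  d_2[P] = 7/45*1/15 + 38/45*3/5 = 349/675
  d_2[Q] = 7/45*14/15 + 38/45*2/5 = 326/675
d_2 = (P=349/675, Q=326/675)
  d_3[P] = 349/675*1/15 + 326/675*3/5 = 3283/10125
  d_3[Q] = 349/675*14/15 + 326/675*2/5 = 6842/10125
d_3 = (P=3283/10125, Q=6842/10125)
  d_4[P] = 3283/10125*1/15 + 6842/10125*3/5 = 64861/151875
  d_4[Q] = 3283/10125*14/15 + 6842/10125*2/5 = 87014/151875
d_4 = (P=64861/151875, Q=87014/151875)

Answer: 64861/151875 87014/151875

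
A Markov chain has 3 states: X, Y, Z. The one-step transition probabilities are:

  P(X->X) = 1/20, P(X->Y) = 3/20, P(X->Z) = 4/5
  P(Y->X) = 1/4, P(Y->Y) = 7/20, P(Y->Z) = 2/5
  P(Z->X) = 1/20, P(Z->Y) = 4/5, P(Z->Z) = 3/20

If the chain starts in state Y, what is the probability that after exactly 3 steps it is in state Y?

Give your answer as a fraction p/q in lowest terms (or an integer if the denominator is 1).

Computing P^3 by repeated multiplication:
P^1 =
  X: [1/20, 3/20, 4/5]
  Y: [1/4, 7/20, 2/5]
  Z: [1/20, 4/5, 3/20]
P^2 =
  X: [2/25, 7/10, 11/50]
  Y: [3/25, 12/25, 2/5]
  Z: [21/100, 163/400, 153/400]
P^3 =
  X: [19/100, 433/1000, 377/1000]
  Y: [73/500, 253/500, 87/250]
  Z: [263/2000, 3841/8000, 3107/8000]

(P^3)[Y -> Y] = 253/500

Answer: 253/500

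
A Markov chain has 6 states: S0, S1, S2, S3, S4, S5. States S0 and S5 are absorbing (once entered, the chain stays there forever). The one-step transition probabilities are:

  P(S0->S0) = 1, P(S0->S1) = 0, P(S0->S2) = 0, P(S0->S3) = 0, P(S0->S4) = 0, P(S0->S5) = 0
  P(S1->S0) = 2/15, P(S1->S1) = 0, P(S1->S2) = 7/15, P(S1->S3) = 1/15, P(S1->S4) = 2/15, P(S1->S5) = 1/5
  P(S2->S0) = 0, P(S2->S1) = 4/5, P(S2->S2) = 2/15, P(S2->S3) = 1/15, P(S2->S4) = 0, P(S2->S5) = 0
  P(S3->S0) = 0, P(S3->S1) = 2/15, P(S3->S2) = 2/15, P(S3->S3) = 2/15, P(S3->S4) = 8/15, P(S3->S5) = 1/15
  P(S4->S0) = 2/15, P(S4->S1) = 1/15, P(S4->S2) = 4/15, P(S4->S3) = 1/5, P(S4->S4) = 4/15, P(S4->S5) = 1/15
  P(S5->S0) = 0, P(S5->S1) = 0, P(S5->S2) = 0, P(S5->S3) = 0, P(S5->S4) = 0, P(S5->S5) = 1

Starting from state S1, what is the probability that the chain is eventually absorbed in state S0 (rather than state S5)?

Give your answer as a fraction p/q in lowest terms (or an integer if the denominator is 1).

Answer: 3974/9253

Derivation:
Let a_i = P(absorbed in S0 | start in state i).
Boundary conditions: a_S0 = 1, a_S5 = 0.
For each transient state i, a_i = sum_j P(i->j) * a_j:
  a_S1 = 2/15*a_S0 + 0*a_S1 + 7/15*a_S2 + 1/15*a_S3 + 2/15*a_S4 + 1/5*a_S5
  a_S2 = 0*a_S0 + 4/5*a_S1 + 2/15*a_S2 + 1/15*a_S3 + 0*a_S4 + 0*a_S5
  a_S3 = 0*a_S0 + 2/15*a_S1 + 2/15*a_S2 + 2/15*a_S3 + 8/15*a_S4 + 1/15*a_S5
  a_S4 = 2/15*a_S0 + 1/15*a_S1 + 4/15*a_S2 + 1/5*a_S3 + 4/15*a_S4 + 1/15*a_S5

Substituting a_S0 = 1 and a_S5 = 0, rearrange to (I - Q) a = r where r[i] = P(i -> S0):
  [1, -7/15, -1/15, -2/15] . (a_S1, a_S2, a_S3, a_S4) = 2/15
  [-4/5, 13/15, -1/15, 0] . (a_S1, a_S2, a_S3, a_S4) = 0
  [-2/15, -2/15, 13/15, -8/15] . (a_S1, a_S2, a_S3, a_S4) = 0
  [-1/15, -4/15, -1/5, 11/15] . (a_S1, a_S2, a_S3, a_S4) = 2/15

Solving yields:
  a_S1 = 3974/9253
  a_S2 = 3980/9253
  a_S3 = 4052/9253
  a_S4 = 4596/9253

Starting state is S1, so the absorption probability is a_S1 = 3974/9253.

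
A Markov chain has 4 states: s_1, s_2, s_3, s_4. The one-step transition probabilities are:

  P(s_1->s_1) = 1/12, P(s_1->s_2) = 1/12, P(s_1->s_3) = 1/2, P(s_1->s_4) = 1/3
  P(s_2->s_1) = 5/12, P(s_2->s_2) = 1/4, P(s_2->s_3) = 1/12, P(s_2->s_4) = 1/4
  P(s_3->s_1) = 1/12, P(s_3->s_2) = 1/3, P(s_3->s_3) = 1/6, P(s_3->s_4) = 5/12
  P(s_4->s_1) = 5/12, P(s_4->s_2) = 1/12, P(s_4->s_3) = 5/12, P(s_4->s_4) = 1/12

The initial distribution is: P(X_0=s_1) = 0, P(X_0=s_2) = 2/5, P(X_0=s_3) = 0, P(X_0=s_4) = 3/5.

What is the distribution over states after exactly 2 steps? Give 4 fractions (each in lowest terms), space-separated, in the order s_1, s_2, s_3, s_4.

Propagating the distribution step by step (d_{t+1} = d_t * P):
d_0 = (s_1=0, s_2=2/5, s_3=0, s_4=3/5)
  d_1[s_1] = 0*1/12 + 2/5*5/12 + 0*1/12 + 3/5*5/12 = 5/12
  d_1[s_2] = 0*1/12 + 2/5*1/4 + 0*1/3 + 3/5*1/12 = 3/20
  d_1[s_3] = 0*1/2 + 2/5*1/12 + 0*1/6 + 3/5*5/12 = 17/60
  d_1[s_4] = 0*1/3 + 2/5*1/4 + 0*5/12 + 3/5*1/12 = 3/20
d_1 = (s_1=5/12, s_2=3/20, s_3=17/60, s_4=3/20)
  d_2[s_1] = 5/12*1/12 + 3/20*5/12 + 17/60*1/12 + 3/20*5/12 = 11/60
  d_2[s_2] = 5/12*1/12 + 3/20*1/4 + 17/60*1/3 + 3/20*1/12 = 43/240
  d_2[s_3] = 5/12*1/2 + 3/20*1/12 + 17/60*1/6 + 3/20*5/12 = 119/360
  d_2[s_4] = 5/12*1/3 + 3/20*1/4 + 17/60*5/12 + 3/20*1/12 = 221/720
d_2 = (s_1=11/60, s_2=43/240, s_3=119/360, s_4=221/720)

Answer: 11/60 43/240 119/360 221/720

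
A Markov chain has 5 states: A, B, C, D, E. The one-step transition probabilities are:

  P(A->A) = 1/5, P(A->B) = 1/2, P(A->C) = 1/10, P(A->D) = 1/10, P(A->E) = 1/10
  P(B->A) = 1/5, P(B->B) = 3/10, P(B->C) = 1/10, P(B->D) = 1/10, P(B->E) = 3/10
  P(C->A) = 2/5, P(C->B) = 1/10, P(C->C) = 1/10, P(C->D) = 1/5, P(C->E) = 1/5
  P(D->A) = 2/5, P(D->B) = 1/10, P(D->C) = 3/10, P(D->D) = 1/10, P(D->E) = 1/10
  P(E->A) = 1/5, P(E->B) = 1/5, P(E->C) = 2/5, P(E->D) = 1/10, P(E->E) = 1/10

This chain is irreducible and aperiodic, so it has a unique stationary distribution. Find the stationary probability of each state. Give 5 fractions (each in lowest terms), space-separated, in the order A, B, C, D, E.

The stationary distribution satisfies pi = pi * P, i.e.:
  pi_A = 1/5*pi_A + 1/5*pi_B + 2/5*pi_C + 2/5*pi_D + 1/5*pi_E
  pi_B = 1/2*pi_A + 3/10*pi_B + 1/10*pi_C + 1/10*pi_D + 1/5*pi_E
  pi_C = 1/10*pi_A + 1/10*pi_B + 1/10*pi_C + 3/10*pi_D + 2/5*pi_E
  pi_D = 1/10*pi_A + 1/10*pi_B + 1/5*pi_C + 1/10*pi_D + 1/10*pi_E
  pi_E = 1/10*pi_A + 3/10*pi_B + 1/5*pi_C + 1/10*pi_D + 1/10*pi_E
with normalization: pi_A + pi_B + pi_C + pi_D + pi_E = 1.

Using the first 4 balance equations plus normalization, the linear system A*pi = b is:
  [-4/5, 1/5, 2/5, 2/5, 1/5] . pi = 0
  [1/2, -7/10, 1/10, 1/10, 1/5] . pi = 0
  [1/10, 1/10, -9/10, 3/10, 2/5] . pi = 0
  [1/10, 1/10, 1/5, -9/10, 1/10] . pi = 0
  [1, 1, 1, 1, 1] . pi = 1

Solving yields:
  pi_A = 264/1021
  pi_B = 845/3063
  pi_C = 179/1021
  pi_D = 120/1021
  pi_E = 529/3063

Verification (pi * P):
  264/1021*1/5 + 845/3063*1/5 + 179/1021*2/5 + 120/1021*2/5 + 529/3063*1/5 = 264/1021 = pi_A  (ok)
  264/1021*1/2 + 845/3063*3/10 + 179/1021*1/10 + 120/1021*1/10 + 529/3063*1/5 = 845/3063 = pi_B  (ok)
  264/1021*1/10 + 845/3063*1/10 + 179/1021*1/10 + 120/1021*3/10 + 529/3063*2/5 = 179/1021 = pi_C  (ok)
  264/1021*1/10 + 845/3063*1/10 + 179/1021*1/5 + 120/1021*1/10 + 529/3063*1/10 = 120/1021 = pi_D  (ok)
  264/1021*1/10 + 845/3063*3/10 + 179/1021*1/5 + 120/1021*1/10 + 529/3063*1/10 = 529/3063 = pi_E  (ok)

Answer: 264/1021 845/3063 179/1021 120/1021 529/3063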